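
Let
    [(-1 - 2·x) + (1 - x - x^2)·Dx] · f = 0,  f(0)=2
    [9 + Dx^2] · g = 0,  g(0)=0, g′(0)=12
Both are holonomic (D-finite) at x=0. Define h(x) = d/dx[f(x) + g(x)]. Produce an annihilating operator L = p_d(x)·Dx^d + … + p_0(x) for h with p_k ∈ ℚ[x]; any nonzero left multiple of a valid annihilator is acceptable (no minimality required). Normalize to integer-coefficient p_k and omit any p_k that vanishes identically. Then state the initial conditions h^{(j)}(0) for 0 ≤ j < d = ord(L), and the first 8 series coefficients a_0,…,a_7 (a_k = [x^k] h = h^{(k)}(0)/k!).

L = (468 + 1026·x + 1170·x^2 + 450·x^3 + 630·x^4 + 486·x^5 + 162·x^6) + (-81 - 63·x + 252·x^2 + 45·x^3 - 90·x^4 + 153·x^5 + 189·x^6 + 54·x^7)·Dx + (52 + 114·x + 130·x^2 + 50·x^3 + 70·x^4 + 54·x^5 + 18·x^6)·Dx^2 + (-9 - 7·x + 28·x^2 + 5·x^3 - 10·x^4 + 17·x^5 + 21·x^6 + 6·x^7)·Dx^3  (order 3).
h: a_k = 14, 8, -36, 40, 241/2, 156, 5637/20, 544, …
ICs: h(0) = 14, h′(0) = 8, h′′(0) = -72.

f: a_k = 2, 2, 4, 6, 10, 16, 26, 42, …
g: a_k = 0, 12, 0, -18, 0, 81/10, 0, -243/140, …
Weyl lclm of L_f,L_g ⇒ L₀ (ord ≤ 3).
h₀' ⇒ L via d/dx closure of L₀.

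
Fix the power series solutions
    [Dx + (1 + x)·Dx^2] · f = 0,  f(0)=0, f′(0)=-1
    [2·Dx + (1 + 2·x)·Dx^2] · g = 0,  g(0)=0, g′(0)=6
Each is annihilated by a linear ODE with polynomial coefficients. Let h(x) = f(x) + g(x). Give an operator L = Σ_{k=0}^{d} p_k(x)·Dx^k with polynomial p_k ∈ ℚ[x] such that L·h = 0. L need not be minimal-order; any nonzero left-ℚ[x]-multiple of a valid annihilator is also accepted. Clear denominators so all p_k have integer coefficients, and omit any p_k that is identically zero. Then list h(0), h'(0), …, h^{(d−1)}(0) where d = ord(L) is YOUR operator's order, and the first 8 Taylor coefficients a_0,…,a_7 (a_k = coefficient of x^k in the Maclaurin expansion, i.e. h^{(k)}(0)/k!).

f: a_k = 0, -1, 1/2, -1/3, 1/4, -1/5, 1/6, -1/7, …
g: a_k = 0, 6, -6, 8, -12, 96/5, -32, 384/7, …
f+g: L₀ = lclm(L_f,L_g), ord ≤ 2+2.
L = 4·Dx + (6 + 8·x)·Dx^2 + (1 + 3·x + 2·x^2)·Dx^3  (order 3).
h: a_k = 0, 5, -11/2, 23/3, -47/4, 19, -191/6, 383/7, …
ICs: h(0) = 0, h′(0) = 5, h′′(0) = -11.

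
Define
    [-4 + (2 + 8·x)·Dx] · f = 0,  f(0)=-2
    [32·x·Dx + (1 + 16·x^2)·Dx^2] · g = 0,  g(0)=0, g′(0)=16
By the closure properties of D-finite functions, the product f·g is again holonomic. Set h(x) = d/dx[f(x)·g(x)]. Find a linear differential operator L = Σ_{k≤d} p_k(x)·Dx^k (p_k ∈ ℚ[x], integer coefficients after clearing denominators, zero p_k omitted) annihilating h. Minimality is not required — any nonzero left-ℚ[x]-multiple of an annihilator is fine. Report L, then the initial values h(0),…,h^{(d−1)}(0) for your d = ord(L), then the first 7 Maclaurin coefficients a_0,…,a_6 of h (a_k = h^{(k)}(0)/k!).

f: a_k = -2, -4, 4, -8, 20, -56, 168, …
g: a_k = 0, 16, 0, -256/3, 0, 4096/5, 0, …
Product ⇒ symmetric product L₀, ord ≤ 2.
h₀' ⇒ L via d/dx closure of L₀.
L = (20 + 640·x + 128·x^2 - 6144·x^3 - 3072·x^4) + (28 + 336·x + 1152·x^2 - 3584·x^3 - 21504·x^4 - 12288·x^5)·Dx + (3 + 8·x - 48·x^2 - 256·x^3 - 1792·x^4 - 6144·x^5 - 4096·x^6)·Dx^2  (order 2).
h: a_k = -32, -128, 704, 2560/3, -24896/3, -104704/5, 2413184/15, …
ICs: h(0) = -32, h′(0) = -128.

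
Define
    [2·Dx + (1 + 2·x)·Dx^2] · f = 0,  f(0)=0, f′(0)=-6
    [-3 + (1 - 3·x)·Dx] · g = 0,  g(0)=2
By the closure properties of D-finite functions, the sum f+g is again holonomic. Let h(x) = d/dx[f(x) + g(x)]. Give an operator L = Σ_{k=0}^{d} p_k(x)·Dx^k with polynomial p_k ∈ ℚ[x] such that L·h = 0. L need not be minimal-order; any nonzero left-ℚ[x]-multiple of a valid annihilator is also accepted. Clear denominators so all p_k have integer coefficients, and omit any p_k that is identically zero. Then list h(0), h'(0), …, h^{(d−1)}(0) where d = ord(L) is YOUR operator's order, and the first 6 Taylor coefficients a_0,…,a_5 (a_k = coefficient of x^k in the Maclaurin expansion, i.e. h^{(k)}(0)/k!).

f: a_k = 0, -6, 6, -8, 12, -96/5, …
g: a_k = 2, 6, 18, 54, 162, 486, …
Weyl lclm of L_f,L_g ⇒ L₀ (ord ≤ 3).
h₀' ⇒ L via d/dx closure of L₀.
L = (-78 - 36·x) + (-23 - 132·x - 72·x^2)·Dx + (4 - x - 27·x^2 - 18·x^3)·Dx^2  (order 2).
h: a_k = 0, 48, 138, 696, 2334, 8940, …
ICs: h(0) = 0, h′(0) = 48.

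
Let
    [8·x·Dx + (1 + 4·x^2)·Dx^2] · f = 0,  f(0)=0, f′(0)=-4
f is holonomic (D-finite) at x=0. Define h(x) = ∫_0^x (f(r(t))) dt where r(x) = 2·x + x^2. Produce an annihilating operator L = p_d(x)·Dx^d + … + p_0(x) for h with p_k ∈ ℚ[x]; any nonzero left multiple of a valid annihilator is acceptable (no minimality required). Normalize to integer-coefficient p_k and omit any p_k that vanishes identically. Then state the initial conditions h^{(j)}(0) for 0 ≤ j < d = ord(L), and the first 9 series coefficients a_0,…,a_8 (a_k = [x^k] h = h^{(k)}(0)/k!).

f: a_k = 0, -4, 0, 16/3, 0, -64/5, 0, 256/7, 0, …
L₀ from L_f via x↦r, Dx↦r'^{-1}Dx.
h=∫₀ˣh₀: take L = L₀·Dx.
L = (-1 + 32·x + 64·x^2 + 48·x^3 + 12·x^4)·Dx^2 + (1 + x + 16·x^2 + 32·x^3 + 20·x^4 + 4·x^5)·Dx^3  (order 3).
h: a_k = 0, 0, -4, -4/3, 32/3, 64/5, -944/15, -3056/21, 3200/7, …
ICs: h(0) = 0, h′(0) = 0, h′′(0) = -8.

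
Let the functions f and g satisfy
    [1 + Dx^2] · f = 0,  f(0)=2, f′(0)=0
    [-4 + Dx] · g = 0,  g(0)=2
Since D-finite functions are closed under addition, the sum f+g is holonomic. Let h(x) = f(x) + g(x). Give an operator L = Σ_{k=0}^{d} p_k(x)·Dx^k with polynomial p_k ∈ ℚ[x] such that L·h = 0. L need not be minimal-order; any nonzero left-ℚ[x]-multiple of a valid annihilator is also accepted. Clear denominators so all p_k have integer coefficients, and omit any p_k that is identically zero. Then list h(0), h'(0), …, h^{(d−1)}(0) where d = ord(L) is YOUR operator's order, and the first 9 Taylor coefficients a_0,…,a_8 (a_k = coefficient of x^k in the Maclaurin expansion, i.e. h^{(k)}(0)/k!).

f: a_k = 2, 0, -1, 0, 1/12, 0, -1/360, 0, 1/20160, …
g: a_k = 2, 8, 16, 64/3, 64/3, 256/15, 512/45, 2048/315, 1024/315, …
L₀ := lclm(L_f,L_g); ord L₀ ≤ 2+1.
L = -4 + Dx - 4·Dx^2 + Dx^3  (order 3).
h: a_k = 4, 8, 15, 64/3, 257/12, 256/15, 91/8, 2048/315, 65537/20160, …
ICs: h(0) = 4, h′(0) = 8, h′′(0) = 30.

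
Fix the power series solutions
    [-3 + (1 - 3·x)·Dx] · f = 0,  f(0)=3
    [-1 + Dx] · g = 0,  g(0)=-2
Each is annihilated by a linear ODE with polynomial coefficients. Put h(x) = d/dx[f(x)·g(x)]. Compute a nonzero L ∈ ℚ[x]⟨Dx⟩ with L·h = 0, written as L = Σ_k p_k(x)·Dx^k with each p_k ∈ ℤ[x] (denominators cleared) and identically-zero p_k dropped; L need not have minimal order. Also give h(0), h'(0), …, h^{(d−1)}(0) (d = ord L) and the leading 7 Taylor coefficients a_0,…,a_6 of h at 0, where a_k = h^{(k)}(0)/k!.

L = (25 - 24·x + 9·x^2) + (-4 + 15·x - 9·x^2)·Dx  (order 1).
h: a_k = -24, -150, -678, -2713, -10174, -732529/20, -1538311/12, …
ICs: h(0) = -24.

f: a_k = 3, 9, 27, 81, 243, 729, 2187, …
g: a_k = -2, -2, -1, -1/3, -1/12, -1/60, -1/360, …
h₀=f·g: eliminate ⇒ L₀, order ≤ 1·1.
h=h₀': d/dx-closure on L₀ ⇒ L.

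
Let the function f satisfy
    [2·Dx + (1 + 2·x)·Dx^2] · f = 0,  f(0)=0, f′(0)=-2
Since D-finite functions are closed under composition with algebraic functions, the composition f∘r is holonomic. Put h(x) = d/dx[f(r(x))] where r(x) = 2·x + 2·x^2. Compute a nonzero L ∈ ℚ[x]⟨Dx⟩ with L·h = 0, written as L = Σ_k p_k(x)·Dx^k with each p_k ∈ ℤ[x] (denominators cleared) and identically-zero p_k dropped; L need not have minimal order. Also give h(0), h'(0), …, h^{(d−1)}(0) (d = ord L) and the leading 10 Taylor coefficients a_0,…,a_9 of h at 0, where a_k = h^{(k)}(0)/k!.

f: a_k = 0, -2, 2, -8/3, 4, -32/5, 32/3, -128/7, 32, -512/9, …
h₀=f(r): pull back L_f along r ⇒ L₀.
Derive L from L₀ (diff closure).
L = 2 + (1 + 2·x)·Dx  (order 1).
h: a_k = -4, 8, -16, 32, -64, 128, -256, 512, -1024, 2048, …
ICs: h(0) = -4.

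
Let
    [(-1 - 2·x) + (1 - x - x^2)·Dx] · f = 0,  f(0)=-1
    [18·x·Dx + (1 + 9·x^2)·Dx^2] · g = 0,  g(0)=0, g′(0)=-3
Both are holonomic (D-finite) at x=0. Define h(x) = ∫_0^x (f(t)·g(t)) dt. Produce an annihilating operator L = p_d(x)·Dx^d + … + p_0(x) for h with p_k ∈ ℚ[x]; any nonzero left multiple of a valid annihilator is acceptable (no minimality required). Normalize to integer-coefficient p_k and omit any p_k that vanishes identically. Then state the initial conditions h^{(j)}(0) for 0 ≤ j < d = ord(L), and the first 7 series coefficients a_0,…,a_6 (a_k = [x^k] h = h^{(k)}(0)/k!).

f: a_k = -1, -1, -2, -3, -5, -8, -13, …
g: a_k = 0, -3, 0, 9, 0, -243/5, 0, …
h₀=f·g: eliminate ⇒ L₀, order ≤ 1·2.
∫: right-multiply L₀ by Dx.
L = (2 + 18·x + 54·x^2)·Dx + (2 - 14·x + 36·x^2 + 54·x^3)·Dx^2 + (-1 + x - 8·x^2 + 9·x^3 + 9·x^4)·Dx^3  (order 3).
h: a_k = 0, 0, 3/2, 1, -3/4, 0, 38/5, …
ICs: h(0) = 0, h′(0) = 0, h′′(0) = 3.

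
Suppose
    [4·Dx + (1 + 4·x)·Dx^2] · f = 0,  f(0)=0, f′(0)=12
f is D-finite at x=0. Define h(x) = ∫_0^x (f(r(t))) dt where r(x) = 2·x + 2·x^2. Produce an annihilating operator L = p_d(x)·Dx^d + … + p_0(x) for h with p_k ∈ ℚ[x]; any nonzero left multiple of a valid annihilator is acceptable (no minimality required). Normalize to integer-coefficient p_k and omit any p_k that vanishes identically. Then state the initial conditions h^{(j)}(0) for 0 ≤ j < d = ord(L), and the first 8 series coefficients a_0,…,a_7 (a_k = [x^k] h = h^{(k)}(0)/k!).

L = (6 + 16·x + 16·x^2)·Dx^2 + (1 + 10·x + 24·x^2 + 16·x^3)·Dx^3  (order 3).
h: a_k = 0, 0, 12, -24, 80, -1632/5, 7424/5, -50688/7, …
ICs: h(0) = 0, h′(0) = 0, h′′(0) = 24.

f: a_k = 0, 12, -24, 64, -192, 3072/5, -2048, 49152/7, …
h₀=f(r): pull back L_f along r ⇒ L₀.
∫: right-multiply L₀ by Dx.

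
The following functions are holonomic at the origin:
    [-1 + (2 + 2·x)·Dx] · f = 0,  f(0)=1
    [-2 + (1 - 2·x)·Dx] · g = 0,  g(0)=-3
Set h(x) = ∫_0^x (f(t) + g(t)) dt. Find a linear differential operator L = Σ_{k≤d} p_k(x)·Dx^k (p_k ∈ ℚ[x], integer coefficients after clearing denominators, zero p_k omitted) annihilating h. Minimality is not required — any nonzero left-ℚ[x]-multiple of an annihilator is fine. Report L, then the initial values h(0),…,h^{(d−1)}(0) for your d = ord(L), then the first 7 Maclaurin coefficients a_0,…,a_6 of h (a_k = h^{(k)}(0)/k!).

L = (6 + 4·x)·Dx + (-11 - 20·x - 12·x^2)·Dx^2 + (2 + 2·x - 8·x^2 - 8·x^3)·Dx^3  (order 3).
h: a_k = 0, -2, -11/4, -97/24, -383/64, -6149/640, -24569/1536, …
ICs: h(0) = 0, h′(0) = -2, h′′(0) = -11/2.

f: a_k = 1, 1/2, -1/8, 1/16, -5/128, 7/256, -21/1024, …
g: a_k = -3, -6, -12, -24, -48, -96, -192, …
f+g: L₀ = lclm(L_f,L_g), ord ≤ 1+1.
h=∫₀ˣh₀: take L = L₀·Dx.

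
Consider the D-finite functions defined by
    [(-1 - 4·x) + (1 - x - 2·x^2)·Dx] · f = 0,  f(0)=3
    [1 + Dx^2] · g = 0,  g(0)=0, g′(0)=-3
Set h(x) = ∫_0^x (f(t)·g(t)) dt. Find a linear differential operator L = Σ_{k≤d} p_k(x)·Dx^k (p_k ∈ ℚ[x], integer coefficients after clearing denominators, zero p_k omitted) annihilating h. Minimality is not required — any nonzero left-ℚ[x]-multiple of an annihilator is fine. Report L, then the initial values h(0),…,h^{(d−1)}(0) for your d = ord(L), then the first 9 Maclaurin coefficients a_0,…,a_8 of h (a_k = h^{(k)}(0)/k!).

L = (3 + x + 2·x^2)·Dx + (2 + 8·x)·Dx^2 + (-1 + x + 2·x^2)·Dx^3  (order 3).
h: a_k = 0, 0, -9/2, -3, -51/8, -87/10, -1261/80, -7263/280, -41521/896, …
ICs: h(0) = 0, h′(0) = 0, h′′(0) = -9.

f: a_k = 3, 3, 9, 15, 33, 63, 129, 255, 513, …
g: a_k = 0, -3, 0, 1/2, 0, -1/40, 0, 1/1680, 0, …
L₀ := L_f ⊗_s L_g (sym. prod.), ord ≤ 2.
h=∫h₀ ⇒ L = L₀·Dx.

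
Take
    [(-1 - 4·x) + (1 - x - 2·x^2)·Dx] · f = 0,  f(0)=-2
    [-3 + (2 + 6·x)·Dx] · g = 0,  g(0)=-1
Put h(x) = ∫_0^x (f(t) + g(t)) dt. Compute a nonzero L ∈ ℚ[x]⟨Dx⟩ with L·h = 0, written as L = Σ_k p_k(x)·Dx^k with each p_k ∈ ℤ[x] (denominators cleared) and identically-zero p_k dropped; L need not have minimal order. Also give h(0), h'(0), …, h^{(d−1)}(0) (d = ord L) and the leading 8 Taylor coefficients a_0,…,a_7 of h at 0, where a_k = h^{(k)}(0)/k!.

f: a_k = -2, -2, -6, -10, -22, -42, -86, -170, …
g: a_k = -1, -3/2, 9/8, -27/16, 405/128, -1701/256, 15309/1024, -72171/2048, …
Sum ⇒ L₀ = lclm(L_f,L_g) in ℚ(x)⟨Dx⟩.
h=∫h₀ ⇒ L = L₀·Dx.
L = (-45 - 207·x - 306·x^2 - 360·x^3)·Dx + (33 + 174·x + 573·x^2 + 1044·x^3 + 900·x^4)·Dx^2 + (2 - 30·x - 138·x^2 + 38·x^3 + 504·x^4 + 360·x^5)·Dx^3  (order 3).
h: a_k = 0, -3, -7/4, -13/8, -187/64, -2411/640, -4151/512, -72755/7168, …
ICs: h(0) = 0, h′(0) = -3, h′′(0) = -7/2.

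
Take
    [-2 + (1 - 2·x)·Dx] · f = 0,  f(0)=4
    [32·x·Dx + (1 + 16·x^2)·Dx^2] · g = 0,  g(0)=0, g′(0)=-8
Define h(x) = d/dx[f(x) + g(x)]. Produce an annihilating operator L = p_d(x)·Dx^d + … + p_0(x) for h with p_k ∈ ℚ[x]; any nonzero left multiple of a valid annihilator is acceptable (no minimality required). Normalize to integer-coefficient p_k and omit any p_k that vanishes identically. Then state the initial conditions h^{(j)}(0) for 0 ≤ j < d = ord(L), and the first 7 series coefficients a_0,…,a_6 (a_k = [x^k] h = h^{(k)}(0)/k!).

L = (-32 + 256·x + 1536·x^2) + (14 - 32·x - 160·x^2 + 1536·x^3)·Dx + (-1 - 6·x - 96·x^3 + 256·x^4)·Dx^2  (order 2).
h: a_k = 0, 32, 224, 256, -1408, 1536, 36352, …
ICs: h(0) = 0, h′(0) = 32.

f: a_k = 4, 8, 16, 32, 64, 128, 256, …
g: a_k = 0, -8, 0, 128/3, 0, -2048/5, 0, …
f+g: L₀ = lclm(L_f,L_g), ord ≤ 1+2.
Differentiate: ansatz ord ≤ ord L₀ ⇒ L.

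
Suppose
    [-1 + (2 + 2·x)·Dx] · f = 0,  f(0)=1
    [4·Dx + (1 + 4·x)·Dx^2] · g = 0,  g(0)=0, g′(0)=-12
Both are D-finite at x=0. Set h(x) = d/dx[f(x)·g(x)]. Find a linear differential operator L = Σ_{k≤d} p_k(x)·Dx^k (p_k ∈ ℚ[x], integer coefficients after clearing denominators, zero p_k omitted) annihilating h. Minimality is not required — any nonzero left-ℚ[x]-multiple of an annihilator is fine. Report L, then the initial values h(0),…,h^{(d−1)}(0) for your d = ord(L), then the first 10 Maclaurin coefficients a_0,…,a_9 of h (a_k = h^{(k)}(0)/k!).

L = (-83 - 40·x + 16·x^2) + (-196 - 372·x - 48·x^2 + 128·x^3)·Dx + (-20 - 104·x - 84·x^2 + 64·x^3 + 64·x^4)·Dx^2  (order 2).
h: a_k = -12, 36, -303/2, 625, -81349/32, 1643073/160, -52913387/1280, 372033667/2240, -38220269991/57344, 459788313275/172032, …
ICs: h(0) = -12, h′(0) = 36.

f: a_k = 1, 1/2, -1/8, 1/16, -5/128, 7/256, -21/1024, 33/2048, -429/32768, 715/65536, …
g: a_k = 0, -12, 24, -64, 192, -3072/5, 2048, -49152/7, 24576, -262144/3, …
f·g: L₀ = L_f ⊗_s L_g, ord ≤ 1·2.
Derive L from L₀ (diff closure).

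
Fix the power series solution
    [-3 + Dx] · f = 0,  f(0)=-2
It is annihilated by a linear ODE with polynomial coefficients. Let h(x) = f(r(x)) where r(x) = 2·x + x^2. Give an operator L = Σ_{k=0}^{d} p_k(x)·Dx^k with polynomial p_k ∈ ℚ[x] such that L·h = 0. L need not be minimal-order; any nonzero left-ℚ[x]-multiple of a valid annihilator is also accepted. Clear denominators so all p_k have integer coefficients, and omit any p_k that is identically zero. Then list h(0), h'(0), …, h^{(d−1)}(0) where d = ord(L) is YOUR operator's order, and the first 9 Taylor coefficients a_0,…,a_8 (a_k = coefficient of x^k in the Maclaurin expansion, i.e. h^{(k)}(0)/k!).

L = (-6 - 6·x) + Dx  (order 1).
h: a_k = -2, -12, -42, -108, -225, -1998/5, -3123/5, -30726/35, -157761/140, …
ICs: h(0) = -2.

f: a_k = -2, -6, -9, -9, -27/4, -81/20, -81/40, -243/280, -729/2240, …
Substitute x→r, Dx→(1/r')Dx; clear ⇒ L₀.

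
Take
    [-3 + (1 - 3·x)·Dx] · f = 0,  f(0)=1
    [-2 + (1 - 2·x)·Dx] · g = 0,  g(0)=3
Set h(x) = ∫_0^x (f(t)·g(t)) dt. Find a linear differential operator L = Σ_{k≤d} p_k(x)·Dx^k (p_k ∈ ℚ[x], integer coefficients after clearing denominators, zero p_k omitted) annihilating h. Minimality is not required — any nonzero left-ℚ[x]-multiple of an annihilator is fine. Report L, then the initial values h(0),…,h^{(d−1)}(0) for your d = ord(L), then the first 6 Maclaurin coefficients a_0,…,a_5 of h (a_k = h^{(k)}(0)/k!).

L = (-5 + 12·x)·Dx + (1 - 5·x + 6·x^2)·Dx^2  (order 2).
h: a_k = 0, 3, 15/2, 19, 195/4, 633/5, …
ICs: h(0) = 0, h′(0) = 3.

f: a_k = 1, 3, 9, 27, 81, 243, …
g: a_k = 3, 6, 12, 24, 48, 96, …
f·g: L₀ = L_f ⊗_s L_g, ord ≤ 1·1.
∫: right-multiply L₀ by Dx.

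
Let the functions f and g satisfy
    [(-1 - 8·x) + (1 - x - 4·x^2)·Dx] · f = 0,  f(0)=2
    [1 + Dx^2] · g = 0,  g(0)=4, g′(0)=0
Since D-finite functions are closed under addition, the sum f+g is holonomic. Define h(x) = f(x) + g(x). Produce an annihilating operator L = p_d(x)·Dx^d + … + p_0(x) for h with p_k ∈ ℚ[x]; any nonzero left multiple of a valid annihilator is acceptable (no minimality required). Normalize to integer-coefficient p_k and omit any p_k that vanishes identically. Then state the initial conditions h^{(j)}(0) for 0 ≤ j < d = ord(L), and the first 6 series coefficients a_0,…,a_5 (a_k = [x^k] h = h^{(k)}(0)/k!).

L = (55 + 486·x + 553·x^2 + 1488·x^3 + 80·x^4 + 128·x^5) + (-11 - 11·x - 23·x^2 + 169·x^3 + 348·x^4 + 48·x^5 + 64·x^6)·Dx + (55 + 486·x + 553·x^2 + 1488·x^3 + 80·x^4 + 128·x^5)·Dx^2 + (-11 - 11·x - 23·x^2 + 169·x^3 + 348·x^4 + 48·x^5 + 64·x^6)·Dx^3  (order 3).
h: a_k = 6, 2, 8, 18, 349/6, 130, …
ICs: h(0) = 6, h′(0) = 2, h′′(0) = 16.

f: a_k = 2, 2, 10, 18, 58, 130, …
g: a_k = 4, 0, -2, 0, 1/6, 0, …
L₀ := lclm(L_f,L_g); ord L₀ ≤ 1+2.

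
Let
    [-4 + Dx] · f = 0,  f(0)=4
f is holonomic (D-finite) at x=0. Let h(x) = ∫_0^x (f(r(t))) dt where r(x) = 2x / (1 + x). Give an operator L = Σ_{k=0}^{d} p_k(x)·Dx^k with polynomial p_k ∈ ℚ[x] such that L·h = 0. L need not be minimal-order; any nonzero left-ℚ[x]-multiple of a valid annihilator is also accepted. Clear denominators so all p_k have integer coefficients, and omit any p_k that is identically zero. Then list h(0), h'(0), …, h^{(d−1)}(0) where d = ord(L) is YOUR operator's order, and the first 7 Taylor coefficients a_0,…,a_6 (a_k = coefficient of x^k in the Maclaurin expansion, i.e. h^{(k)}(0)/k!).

L = -8·Dx + (1 + 2·x + x^2)·Dx^2  (order 2).
h: a_k = 0, 4, 16, 32, 88/3, 32/15, -176/15, …
ICs: h(0) = 0, h′(0) = 4.

f: a_k = 4, 16, 32, 128/3, 128/3, 512/15, 1024/45, …
f∘r: x↦r, Dx↦Dx/r' in L_f ⇒ L₀.
h=∫₀ˣh₀: take L = L₀·Dx.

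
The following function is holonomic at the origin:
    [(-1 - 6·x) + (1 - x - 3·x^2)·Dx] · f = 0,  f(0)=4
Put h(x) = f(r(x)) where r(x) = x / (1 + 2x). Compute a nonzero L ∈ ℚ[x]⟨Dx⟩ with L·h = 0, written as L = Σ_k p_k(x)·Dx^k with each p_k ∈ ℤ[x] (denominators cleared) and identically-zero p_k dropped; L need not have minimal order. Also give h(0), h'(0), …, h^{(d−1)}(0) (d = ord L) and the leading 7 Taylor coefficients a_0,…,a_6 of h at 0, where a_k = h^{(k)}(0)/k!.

L = (1 + 8·x) + (-1 - 5·x - 5·x^2 + 2·x^3)·Dx  (order 1).
h: a_k = 4, 4, 8, -20, 68, -224, 740, …
ICs: h(0) = 4.

f: a_k = 4, 4, 16, 28, 76, 160, 388, …
Change of var in L_f (x↦r) gives L₀.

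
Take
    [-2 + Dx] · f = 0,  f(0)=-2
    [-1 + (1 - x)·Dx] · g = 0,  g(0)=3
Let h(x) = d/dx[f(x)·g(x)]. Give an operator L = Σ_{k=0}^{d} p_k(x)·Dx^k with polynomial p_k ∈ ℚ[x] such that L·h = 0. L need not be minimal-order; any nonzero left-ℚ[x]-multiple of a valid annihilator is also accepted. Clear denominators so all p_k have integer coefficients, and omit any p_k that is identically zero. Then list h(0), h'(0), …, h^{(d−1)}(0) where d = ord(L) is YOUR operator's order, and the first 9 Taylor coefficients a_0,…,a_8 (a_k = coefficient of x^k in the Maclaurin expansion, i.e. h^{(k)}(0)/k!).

f: a_k = -2, -4, -4, -8/3, -4/3, -8/15, -8/45, -16/315, -4/315, …
g: a_k = 3, 3, 3, 3, 3, 3, 3, 3, 3, …
L₀ := L_f ⊗_s L_g (sym. prod.), ord ≤ 1.
h=h₀': d/dx-closure on L₀ ⇒ L.
L = (10 - 12·x + 4·x^2) + (-3 + 5·x - 2·x^2)·Dx  (order 1).
h: a_k = -18, -60, -114, -168, -218, -1324/5, -310, -37232/105, -41894/105, …
ICs: h(0) = -18.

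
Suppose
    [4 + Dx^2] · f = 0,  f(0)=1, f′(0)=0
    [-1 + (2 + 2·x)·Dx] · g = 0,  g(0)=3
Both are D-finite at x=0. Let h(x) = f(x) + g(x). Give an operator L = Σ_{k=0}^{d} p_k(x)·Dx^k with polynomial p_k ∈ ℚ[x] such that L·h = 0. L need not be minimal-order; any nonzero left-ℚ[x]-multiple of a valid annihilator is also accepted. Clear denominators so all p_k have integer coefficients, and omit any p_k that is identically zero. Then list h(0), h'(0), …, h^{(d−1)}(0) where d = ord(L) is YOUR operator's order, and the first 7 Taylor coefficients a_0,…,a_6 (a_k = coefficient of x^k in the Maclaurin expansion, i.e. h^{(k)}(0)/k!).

f: a_k = 1, 0, -2, 0, 2/3, 0, -4/45, …
g: a_k = 3, 3/2, -3/8, 3/16, -15/128, 21/256, -63/1024, …
f+g: L₀ = lclm(L_f,L_g), ord ≤ 2+1.
L = (-76 - 128·x - 64·x^2) + (120 + 376·x + 384·x^2 + 128·x^3)·Dx + (-19 - 32·x - 16·x^2)·Dx^2 + (30 + 94·x + 96·x^2 + 32·x^3)·Dx^3  (order 3).
h: a_k = 4, 3/2, -19/8, 3/16, 211/384, 21/256, -6931/46080, …
ICs: h(0) = 4, h′(0) = 3/2, h′′(0) = -19/4.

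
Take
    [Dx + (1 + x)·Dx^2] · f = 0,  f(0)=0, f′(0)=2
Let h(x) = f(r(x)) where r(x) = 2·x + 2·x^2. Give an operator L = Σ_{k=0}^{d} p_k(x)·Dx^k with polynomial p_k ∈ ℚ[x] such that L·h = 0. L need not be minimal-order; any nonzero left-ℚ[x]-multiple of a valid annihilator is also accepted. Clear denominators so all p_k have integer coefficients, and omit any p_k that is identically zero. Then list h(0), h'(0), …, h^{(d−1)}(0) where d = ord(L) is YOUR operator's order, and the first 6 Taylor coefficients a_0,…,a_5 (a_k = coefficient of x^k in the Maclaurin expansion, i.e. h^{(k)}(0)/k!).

L = (4·x + 4·x^2)·Dx + (1 + 4·x + 6·x^2 + 4·x^3)·Dx^2  (order 2).
h: a_k = 0, 4, 0, -8/3, 4, -16/5, …
ICs: h(0) = 0, h′(0) = 4.

f: a_k = 0, 2, -1, 2/3, -1/2, 2/5, …
f∘r: x↦r, Dx↦Dx/r' in L_f ⇒ L₀.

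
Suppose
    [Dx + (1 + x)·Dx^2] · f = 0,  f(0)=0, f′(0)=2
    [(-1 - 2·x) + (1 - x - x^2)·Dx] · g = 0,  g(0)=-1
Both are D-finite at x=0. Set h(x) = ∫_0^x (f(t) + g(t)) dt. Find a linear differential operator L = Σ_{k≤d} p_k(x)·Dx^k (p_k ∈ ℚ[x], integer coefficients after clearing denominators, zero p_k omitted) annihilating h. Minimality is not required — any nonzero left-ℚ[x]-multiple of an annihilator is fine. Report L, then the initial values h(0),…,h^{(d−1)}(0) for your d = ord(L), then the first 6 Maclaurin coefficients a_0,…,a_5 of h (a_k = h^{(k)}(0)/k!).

f: a_k = 0, 2, -1, 2/3, -1/2, 2/5, …
g: a_k = -1, -1, -2, -3, -5, -8, …
f+g: L₀ = lclm(L_f,L_g), ord ≤ 2+1.
Integrate: L := L₀·Dx.
L = (-26 - 70·x - 76·x^2 - 36·x^3 - 12·x^4)·Dx^2 + (-16 - 84·x - 160·x^2 - 144·x^3 - 74·x^4 - 20·x^5)·Dx^3 + (5 + 11·x - x^2 - 23·x^3 - 29·x^4 - 17·x^5 - 4·x^6)·Dx^4  (order 4).
h: a_k = 0, -1, 1/2, -1, -7/12, -11/10, …
ICs: h(0) = 0, h′(0) = -1, h′′(0) = 1, h′′′(0) = -6.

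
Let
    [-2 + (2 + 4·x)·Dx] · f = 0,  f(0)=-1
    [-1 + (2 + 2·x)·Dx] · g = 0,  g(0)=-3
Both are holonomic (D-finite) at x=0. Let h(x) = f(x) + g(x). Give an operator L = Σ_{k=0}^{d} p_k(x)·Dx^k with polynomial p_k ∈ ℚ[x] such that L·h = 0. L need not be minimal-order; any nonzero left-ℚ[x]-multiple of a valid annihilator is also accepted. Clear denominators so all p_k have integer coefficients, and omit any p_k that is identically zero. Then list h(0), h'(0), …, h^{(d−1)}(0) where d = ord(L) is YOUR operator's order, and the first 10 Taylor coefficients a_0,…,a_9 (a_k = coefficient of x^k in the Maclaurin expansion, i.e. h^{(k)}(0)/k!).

L = -1 + (3 + 4·x)·Dx + (2 + 6·x + 4·x^2)·Dx^2  (order 2).
h: a_k = -4, -5/2, 7/8, -11/16, 95/128, -245/256, 1407/1024, -4323/2048, 111111/32768, -368225/65536, …
ICs: h(0) = -4, h′(0) = -5/2.

f: a_k = -1, -1, 1/2, -1/2, 5/8, -7/8, 21/16, -33/16, 429/128, -715/128, …
g: a_k = -3, -3/2, 3/8, -3/16, 15/128, -21/256, 63/1024, -99/2048, 1287/32768, -2145/65536, …
Weyl lclm of L_f,L_g ⇒ L₀ (ord ≤ 2).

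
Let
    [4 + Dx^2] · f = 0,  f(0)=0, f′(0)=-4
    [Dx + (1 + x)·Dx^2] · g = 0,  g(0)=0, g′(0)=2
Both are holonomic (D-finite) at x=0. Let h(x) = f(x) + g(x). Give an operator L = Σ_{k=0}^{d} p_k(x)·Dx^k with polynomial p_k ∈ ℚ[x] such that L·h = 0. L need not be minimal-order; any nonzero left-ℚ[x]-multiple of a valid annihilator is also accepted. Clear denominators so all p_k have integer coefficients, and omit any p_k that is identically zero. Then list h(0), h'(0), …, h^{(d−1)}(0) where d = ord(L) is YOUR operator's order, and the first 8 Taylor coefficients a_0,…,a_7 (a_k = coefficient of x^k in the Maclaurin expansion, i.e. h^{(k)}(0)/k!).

f: a_k = 0, -4, 0, 8/3, 0, -8/15, 0, 16/315, …
g: a_k = 0, 2, -1, 2/3, -1/2, 2/5, -1/3, 2/7, …
h₀=f+g: left-lcm gives L₀, ord ≤ 4.
L = (20 + 16·x + 8·x^2)·Dx + (12 + 28·x + 24·x^2 + 8·x^3)·Dx^2 + (5 + 4·x + 2·x^2)·Dx^3 + (3 + 7·x + 6·x^2 + 2·x^3)·Dx^4  (order 4).
h: a_k = 0, -2, -1, 10/3, -1/2, -2/15, -1/3, 106/315, …
ICs: h(0) = 0, h′(0) = -2, h′′(0) = -2, h′′′(0) = 20.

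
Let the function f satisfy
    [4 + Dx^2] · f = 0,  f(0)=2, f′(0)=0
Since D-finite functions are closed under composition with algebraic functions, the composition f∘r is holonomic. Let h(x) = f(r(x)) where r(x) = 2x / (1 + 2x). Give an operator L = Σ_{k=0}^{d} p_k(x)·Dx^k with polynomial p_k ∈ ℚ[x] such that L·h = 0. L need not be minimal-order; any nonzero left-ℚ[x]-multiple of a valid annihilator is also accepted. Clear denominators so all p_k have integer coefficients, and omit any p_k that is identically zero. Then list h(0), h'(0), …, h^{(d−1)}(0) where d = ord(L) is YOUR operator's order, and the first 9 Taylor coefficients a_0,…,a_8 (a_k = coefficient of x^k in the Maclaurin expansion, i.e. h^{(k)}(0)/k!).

f: a_k = 2, 0, -4, 0, 4/3, 0, -8/45, 0, 4/315, …
f∘r: x↦r, Dx↦Dx/r' in L_f ⇒ L₀.
L = 16 + (4 + 24·x + 48·x^2 + 32·x^3)·Dx + (1 + 8·x + 24·x^2 + 32·x^3 + 16·x^4)·Dx^2  (order 2).
h: a_k = 2, 0, -16, 64, -512/3, 1024/3, -19712/45, -1024/5, 1205248/315, …
ICs: h(0) = 2, h′(0) = 0.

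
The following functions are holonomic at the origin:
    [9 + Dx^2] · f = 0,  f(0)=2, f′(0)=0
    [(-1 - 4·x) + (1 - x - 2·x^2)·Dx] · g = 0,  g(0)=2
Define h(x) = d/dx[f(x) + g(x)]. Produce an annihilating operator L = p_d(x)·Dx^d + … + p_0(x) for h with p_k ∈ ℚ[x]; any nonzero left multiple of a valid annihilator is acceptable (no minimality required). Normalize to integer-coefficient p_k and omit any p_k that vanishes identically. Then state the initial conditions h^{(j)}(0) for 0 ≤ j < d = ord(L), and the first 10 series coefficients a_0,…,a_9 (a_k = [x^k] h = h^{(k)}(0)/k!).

f: a_k = 2, 0, -9, 0, 27/4, 0, -81/40, 0, 729/2240, 0, …
g: a_k = 2, 2, 6, 10, 22, 42, 86, 170, 342, 682, …
L₀ := lclm(L_f,L_g); ord L₀ ≤ 2+1.
Differentiate: ansatz ord ≤ ord L₀ ⇒ L.
L = (954 + 3600·x + 8154·x^2 + 4140·x^3 + 5760·x^4 + 3888·x^5 + 2592·x^6) + (-117 - 369·x + 585·x^2 + 747·x^3 + 90·x^4 + 828·x^5 + 1512·x^6 + 864·x^7)·Dx + (106 + 400·x + 906·x^2 + 460·x^3 + 640·x^4 + 432·x^5 + 288·x^6)·Dx^2 + (-13 - 41·x + 65·x^2 + 83·x^3 + 10·x^4 + 92·x^5 + 168·x^6 + 96·x^7)·Dx^3  (order 3).
h: a_k = 2, -6, 30, 115, 210, 10077/20, 1190, 766809/280, 6138, 30597671/2240, …
ICs: h(0) = 2, h′(0) = -6, h′′(0) = 60.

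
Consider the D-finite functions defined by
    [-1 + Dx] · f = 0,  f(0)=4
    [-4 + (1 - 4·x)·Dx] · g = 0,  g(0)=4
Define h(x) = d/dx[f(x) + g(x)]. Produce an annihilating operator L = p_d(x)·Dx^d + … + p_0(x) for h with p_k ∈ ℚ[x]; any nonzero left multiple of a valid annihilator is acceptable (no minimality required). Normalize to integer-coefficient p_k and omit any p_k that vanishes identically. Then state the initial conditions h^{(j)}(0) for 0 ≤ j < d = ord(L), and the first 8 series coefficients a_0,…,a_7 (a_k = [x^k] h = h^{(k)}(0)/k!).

f: a_k = 4, 4, 2, 2/3, 1/6, 1/30, 1/180, 1/1260, …
g: a_k = 4, 16, 64, 256, 1024, 4096, 16384, 65536, …
Sum ⇒ L₀ = lclm(L_f,L_g) in ℚ(x)⟨Dx⟩.
h=h₀': d/dx-closure on L₀ ⇒ L.
L = (88 + 32·x) + (-95 - 8·x + 16·x^2)·Dx + (7 - 24·x - 16·x^2)·Dx^2  (order 2).
h: a_k = 20, 132, 770, 12290/3, 122881/6, 2949121/30, 82575361/180, 2642411521/1260, …
ICs: h(0) = 20, h′(0) = 132.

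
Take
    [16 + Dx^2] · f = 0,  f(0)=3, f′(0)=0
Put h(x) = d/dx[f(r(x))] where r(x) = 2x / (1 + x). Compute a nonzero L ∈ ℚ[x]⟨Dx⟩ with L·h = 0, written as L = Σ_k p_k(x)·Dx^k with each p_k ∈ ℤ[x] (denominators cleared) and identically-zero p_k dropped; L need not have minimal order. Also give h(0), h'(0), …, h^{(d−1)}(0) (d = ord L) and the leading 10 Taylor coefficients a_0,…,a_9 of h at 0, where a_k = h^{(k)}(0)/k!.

L = (70 + 12·x + 6·x^2) + (6 + 18·x + 18·x^2 + 6·x^3)·Dx + (1 + 4·x + 6·x^2 + 4·x^3 + x^4)·Dx^2  (order 2).
h: a_k = 0, -192, 576, 896, -8320, 106432/5, -108864/5, -3730688/105, 7332096/35, -486016448/945, …
ICs: h(0) = 0, h′(0) = -192.

f: a_k = 3, 0, -24, 0, 32, 0, -256/15, 0, 512/105, 0, …
L₀ from L_f via x↦r, Dx↦r'^{-1}Dx.
h=h₀': d/dx-closure on L₀ ⇒ L.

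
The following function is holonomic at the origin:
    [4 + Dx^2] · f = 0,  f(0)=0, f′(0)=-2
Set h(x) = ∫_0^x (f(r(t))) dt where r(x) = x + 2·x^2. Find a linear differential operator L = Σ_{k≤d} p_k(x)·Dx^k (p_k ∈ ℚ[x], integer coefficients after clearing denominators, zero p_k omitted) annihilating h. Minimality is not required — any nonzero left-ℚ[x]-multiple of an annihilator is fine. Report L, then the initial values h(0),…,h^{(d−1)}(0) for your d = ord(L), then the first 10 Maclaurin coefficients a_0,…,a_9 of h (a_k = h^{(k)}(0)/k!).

L = (4 + 48·x + 192·x^2 + 256·x^3)·Dx - 4·Dx^2 + (1 + 4·x)·Dx^3  (order 3).
h: a_k = 0, 0, -1, -4/3, 1/3, 8/5, 118/45, 8/7, -419/315, -944/405, …
ICs: h(0) = 0, h′(0) = 0, h′′(0) = -2.

f: a_k = 0, -2, 0, 4/3, 0, -4/15, 0, 8/315, 0, -4/2835, …
f∘r: x↦r, Dx↦Dx/r' in L_f ⇒ L₀.
∫: right-multiply L₀ by Dx.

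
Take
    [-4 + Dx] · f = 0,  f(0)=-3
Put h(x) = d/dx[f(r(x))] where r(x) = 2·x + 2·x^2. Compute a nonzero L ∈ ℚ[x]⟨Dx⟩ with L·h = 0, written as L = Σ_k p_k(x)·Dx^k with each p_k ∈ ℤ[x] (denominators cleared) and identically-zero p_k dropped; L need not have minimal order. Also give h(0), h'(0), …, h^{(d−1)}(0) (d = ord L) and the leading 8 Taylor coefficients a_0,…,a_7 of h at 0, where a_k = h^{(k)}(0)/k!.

L = (10 + 32·x + 32·x^2) + (-1 - 2·x)·Dx  (order 1).
h: a_k = -24, -240, -1344, -5504, -18176, -255488/5, -378880/3, -29462528/105, …
ICs: h(0) = -24.

f: a_k = -3, -12, -24, -32, -32, -128/5, -256/15, -1024/105, …
Change of var in L_f (x↦r) gives L₀.
h₀' ⇒ L via d/dx closure of L₀.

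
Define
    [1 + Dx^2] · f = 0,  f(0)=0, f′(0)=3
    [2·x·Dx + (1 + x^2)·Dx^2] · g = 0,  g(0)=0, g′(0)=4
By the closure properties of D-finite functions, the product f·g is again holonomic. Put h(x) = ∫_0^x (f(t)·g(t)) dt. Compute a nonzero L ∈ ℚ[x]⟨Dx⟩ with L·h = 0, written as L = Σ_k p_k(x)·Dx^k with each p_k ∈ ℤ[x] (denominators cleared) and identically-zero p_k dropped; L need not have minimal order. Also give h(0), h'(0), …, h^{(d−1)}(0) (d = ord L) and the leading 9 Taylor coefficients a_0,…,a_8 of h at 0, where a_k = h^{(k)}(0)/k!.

L = (10 + 26·x^2 + 11·x^4 + 4·x^6 + x^8)·Dx + (12·x + 20·x^3 + 12·x^5 + 4·x^7)·Dx^2 + (12 + 32·x^2 + 18·x^4 + 8·x^6 + 2·x^8)·Dx^3 + (12·x + 20·x^3 + 12·x^5 + 4·x^7)·Dx^4 + (2 + 6·x^2 + 7·x^4 + 4·x^6 + x^8)·Dx^5  (order 5).
h: a_k = 0, 0, 0, 4, 0, -6/5, 0, 19/42, 0, …
ICs: h(0) = 0, h′(0) = 0, h′′(0) = 0, h′′′(0) = 24, h′′′′(0) = 0.

f: a_k = 0, 3, 0, -1/2, 0, 1/40, 0, -1/1680, 0, …
g: a_k = 0, 4, 0, -4/3, 0, 4/5, 0, -4/7, 0, …
Product ⇒ symmetric product L₀, ord ≤ 4.
Integrate: L := L₀·Dx.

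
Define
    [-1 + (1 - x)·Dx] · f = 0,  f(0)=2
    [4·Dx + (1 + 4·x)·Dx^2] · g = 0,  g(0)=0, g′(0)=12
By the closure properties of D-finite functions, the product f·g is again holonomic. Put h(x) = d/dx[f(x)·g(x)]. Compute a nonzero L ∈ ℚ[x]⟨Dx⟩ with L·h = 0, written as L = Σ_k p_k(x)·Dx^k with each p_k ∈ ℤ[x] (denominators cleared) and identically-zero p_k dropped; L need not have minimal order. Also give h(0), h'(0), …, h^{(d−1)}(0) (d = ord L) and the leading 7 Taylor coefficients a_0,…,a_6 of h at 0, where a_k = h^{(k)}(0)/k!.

f: a_k = 2, 2, 2, 2, 2, 2, 2, …
g: a_k = 0, 12, -24, 64, -192, 3072/5, -2048, …
h₀=f·g: eliminate ⇒ L₀, order ≤ 1·2.
h₀' ⇒ L via d/dx closure of L₀.
L = 16 + (-5 + 20·x)·Dx + (-1 - 3·x + 4·x^2)·Dx^2  (order 2).
h: a_k = 24, -48, 312, -1120, 4744, -94416/5, 381368/5, …
ICs: h(0) = 24, h′(0) = -48.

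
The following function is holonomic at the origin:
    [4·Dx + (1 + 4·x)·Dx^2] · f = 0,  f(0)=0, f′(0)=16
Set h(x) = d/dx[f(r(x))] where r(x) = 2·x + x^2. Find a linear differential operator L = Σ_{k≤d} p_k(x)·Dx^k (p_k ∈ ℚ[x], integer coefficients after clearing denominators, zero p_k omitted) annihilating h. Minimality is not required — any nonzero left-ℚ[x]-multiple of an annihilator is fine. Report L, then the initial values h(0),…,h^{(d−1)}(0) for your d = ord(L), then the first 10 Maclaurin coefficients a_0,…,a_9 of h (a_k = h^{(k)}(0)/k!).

f: a_k = 0, 16, -32, 256/3, -256, 4096/5, -8192/3, 65536/7, -32768, 1048576/9, …
Substitute x→r, Dx→(1/r')Dx; clear ⇒ L₀.
h=h₀': d/dx-closure on L₀ ⇒ L.
L = (7 + 8·x + 4·x^2) + (1 + 9·x + 12·x^2 + 4·x^3)·Dx  (order 1).
h: a_k = 32, -224, 1664, -12416, 92672, -691712, 5163008, -38537216, 287645696, -2147016704, …
ICs: h(0) = 32.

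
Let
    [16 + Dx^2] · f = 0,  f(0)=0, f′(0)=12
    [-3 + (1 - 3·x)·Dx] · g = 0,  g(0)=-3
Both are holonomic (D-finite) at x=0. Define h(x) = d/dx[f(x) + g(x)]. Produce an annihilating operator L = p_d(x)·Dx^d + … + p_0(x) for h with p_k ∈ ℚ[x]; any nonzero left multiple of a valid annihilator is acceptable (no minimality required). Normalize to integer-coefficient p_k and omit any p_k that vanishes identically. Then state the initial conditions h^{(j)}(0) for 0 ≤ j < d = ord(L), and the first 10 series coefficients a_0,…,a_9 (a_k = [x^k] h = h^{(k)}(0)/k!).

L = (5952 - 4608·x + 6912·x^2) + (-560 + 2448·x - 3456·x^2 + 3456·x^3)·Dx + (372 - 288·x + 432·x^2)·Dx^2 + (-35 + 153·x - 216·x^2 + 216·x^3)·Dx^3  (order 3).
h: a_k = 3, -54, -339, -972, -3517, -13122, -689929/15, -157464, -55799257/105, -1771470, …
ICs: h(0) = 3, h′(0) = -54, h′′(0) = -678.

f: a_k = 0, 12, 0, -32, 0, 128/5, 0, -1024/105, 0, 2048/945, …
g: a_k = -3, -9, -27, -81, -243, -729, -2187, -6561, -19683, -59049, …
Weyl lclm of L_f,L_g ⇒ L₀ (ord ≤ 3).
h=h₀': d/dx-closure on L₀ ⇒ L.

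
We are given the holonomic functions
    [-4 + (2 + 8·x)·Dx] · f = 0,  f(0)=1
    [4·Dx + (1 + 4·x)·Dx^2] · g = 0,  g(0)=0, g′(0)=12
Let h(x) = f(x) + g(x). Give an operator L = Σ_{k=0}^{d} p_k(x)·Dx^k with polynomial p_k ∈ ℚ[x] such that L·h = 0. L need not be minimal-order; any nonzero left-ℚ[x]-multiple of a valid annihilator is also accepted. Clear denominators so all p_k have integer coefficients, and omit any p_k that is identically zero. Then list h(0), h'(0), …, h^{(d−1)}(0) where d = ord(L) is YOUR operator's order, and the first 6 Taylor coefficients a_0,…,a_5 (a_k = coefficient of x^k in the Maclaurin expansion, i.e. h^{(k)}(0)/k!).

f: a_k = 1, 2, -2, 4, -10, 28, …
g: a_k = 0, 12, -24, 64, -192, 3072/5, …
f+g: L₀ = lclm(L_f,L_g), ord ≤ 1+2.
L = 8·Dx + (10 + 40·x)·Dx^2 + (1 + 8·x + 16·x^2)·Dx^3  (order 3).
h: a_k = 1, 14, -26, 68, -202, 3212/5, …
ICs: h(0) = 1, h′(0) = 14, h′′(0) = -52.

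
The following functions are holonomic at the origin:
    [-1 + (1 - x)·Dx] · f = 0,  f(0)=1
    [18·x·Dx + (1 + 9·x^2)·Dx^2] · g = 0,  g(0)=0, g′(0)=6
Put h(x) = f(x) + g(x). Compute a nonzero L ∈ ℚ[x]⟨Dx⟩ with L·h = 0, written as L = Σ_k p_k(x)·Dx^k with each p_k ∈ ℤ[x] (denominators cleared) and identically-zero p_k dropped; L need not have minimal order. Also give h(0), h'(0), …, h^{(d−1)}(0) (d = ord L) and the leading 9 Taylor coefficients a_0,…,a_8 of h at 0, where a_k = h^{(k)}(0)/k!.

L = (-18 + 72·x + 486·x^2)·Dx + (12 - 18·x - 180·x^2 + 486·x^3)·Dx^2 + (-1 - 8·x - 72·x^3 + 81·x^4)·Dx^3  (order 3).
h: a_k = 1, 7, 1, -17, 1, 491/5, 1, -4367/7, 1, …
ICs: h(0) = 1, h′(0) = 7, h′′(0) = 2.

f: a_k = 1, 1, 1, 1, 1, 1, 1, 1, 1, …
g: a_k = 0, 6, 0, -18, 0, 486/5, 0, -4374/7, 0, …
f+g: L₀ = lclm(L_f,L_g), ord ≤ 1+2.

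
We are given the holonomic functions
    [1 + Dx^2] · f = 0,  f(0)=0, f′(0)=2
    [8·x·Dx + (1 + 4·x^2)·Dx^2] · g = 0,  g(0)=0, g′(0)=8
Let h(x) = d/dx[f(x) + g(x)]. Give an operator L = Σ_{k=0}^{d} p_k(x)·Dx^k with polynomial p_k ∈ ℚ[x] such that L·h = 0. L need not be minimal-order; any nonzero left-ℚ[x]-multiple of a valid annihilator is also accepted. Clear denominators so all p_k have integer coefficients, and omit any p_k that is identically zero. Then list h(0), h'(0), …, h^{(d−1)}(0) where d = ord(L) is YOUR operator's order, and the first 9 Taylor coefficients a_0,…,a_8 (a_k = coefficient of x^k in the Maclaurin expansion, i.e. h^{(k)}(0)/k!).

f: a_k = 0, 2, 0, -1/3, 0, 1/60, 0, -1/2520, 0, …
g: a_k = 0, 8, 0, -32/3, 0, 128/5, 0, -512/7, 0, …
Weyl lclm of L_f,L_g ⇒ L₀ (ord ≤ 4).
Derive L from L₀ (diff closure).
L = (-376·x + 1600·x^3 + 128·x^5) + (-7 + 76·x^2 + 432·x^4 + 64·x^6)·Dx + (-376·x + 1600·x^3 + 128·x^5)·Dx^2 + (-7 + 76·x^2 + 432·x^4 + 64·x^6)·Dx^3  (order 3).
h: a_k = 10, 0, -33, 0, 1537/12, 0, -184321/360, 0, 41287681/20160, …
ICs: h(0) = 10, h′(0) = 0, h′′(0) = -66.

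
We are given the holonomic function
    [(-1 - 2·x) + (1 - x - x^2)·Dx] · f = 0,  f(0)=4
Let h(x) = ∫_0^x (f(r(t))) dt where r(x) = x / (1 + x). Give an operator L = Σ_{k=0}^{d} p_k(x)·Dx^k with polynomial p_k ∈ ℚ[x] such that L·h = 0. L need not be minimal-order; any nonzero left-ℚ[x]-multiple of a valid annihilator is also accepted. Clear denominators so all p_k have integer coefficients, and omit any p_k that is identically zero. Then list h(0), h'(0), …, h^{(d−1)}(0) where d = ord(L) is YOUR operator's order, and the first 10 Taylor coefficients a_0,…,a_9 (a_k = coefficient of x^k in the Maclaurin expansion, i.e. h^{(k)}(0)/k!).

L = (1 + 3·x)·Dx + (-1 - 2·x + x^3)·Dx^2  (order 2).
h: a_k = 0, 4, 2, 4/3, 0, 4/5, -2/3, 8/7, -3/2, 20/9, …
ICs: h(0) = 0, h′(0) = 4.

f: a_k = 4, 4, 8, 12, 20, 32, 52, 84, 136, 220, …
h₀=f(r): pull back L_f along r ⇒ L₀.
∫: right-multiply L₀ by Dx.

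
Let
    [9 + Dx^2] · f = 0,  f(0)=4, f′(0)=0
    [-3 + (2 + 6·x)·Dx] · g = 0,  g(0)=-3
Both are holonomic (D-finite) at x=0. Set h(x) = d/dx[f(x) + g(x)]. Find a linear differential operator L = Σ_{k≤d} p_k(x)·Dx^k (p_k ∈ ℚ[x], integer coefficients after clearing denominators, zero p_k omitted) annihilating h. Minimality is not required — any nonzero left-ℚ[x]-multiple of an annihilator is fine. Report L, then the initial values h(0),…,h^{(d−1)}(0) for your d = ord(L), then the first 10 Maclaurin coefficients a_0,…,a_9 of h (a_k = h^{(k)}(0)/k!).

L = (-513 - 648·x - 972·x^2) + (-126 - 810·x - 1944·x^2 - 1944·x^3)·Dx + (-57 - 72·x - 108·x^2)·Dx^2 + (-14 - 90·x - 216·x^2 - 216·x^3)·Dx^3  (order 3).
h: a_k = -9/2, -117/4, -243/16, 2943/32, -25515/256, 626697/2560, -1515591/2048, 296286741/143360, -379980315/65536, 75359776491/4587520, …
ICs: h(0) = -9/2, h′(0) = -117/4, h′′(0) = -243/8.

f: a_k = 4, 0, -18, 0, 27/2, 0, -81/20, 0, 729/1120, 0, …
g: a_k = -3, -9/2, 27/8, -81/16, 1215/128, -5103/256, 45927/1024, -216513/2048, 8444007/32768, -42220035/65536, …
Sum ⇒ L₀ = lclm(L_f,L_g) in ℚ(x)⟨Dx⟩.
Differentiate: ansatz ord ≤ ord L₀ ⇒ L.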